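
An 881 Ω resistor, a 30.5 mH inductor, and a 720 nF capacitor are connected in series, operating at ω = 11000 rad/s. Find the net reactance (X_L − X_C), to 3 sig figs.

X_L = ωL = 336 Ω
X_C = 1/(ωC) = 126 Ω
X = 336 − 126 = 209 Ω

209 Ω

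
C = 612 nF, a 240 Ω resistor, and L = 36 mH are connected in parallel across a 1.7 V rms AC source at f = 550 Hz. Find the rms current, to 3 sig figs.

12.3 mA

ω = 2πf = 3456 rad/s
X_L = ωL = 124 Ω
X_C = 1/(ωC) = 473 Ω
Parallel: admittances add. Y = 1/R + 1/(jωL) + jωC
Y = (0.00417 − j0.00592) S
|Y| = 0.00724 S → |Z| = 1/|Y| = 138 Ω, ∠Z = −∠Y = 54.9°
I = V/|Z| = 1.7/138 = 12.3 mA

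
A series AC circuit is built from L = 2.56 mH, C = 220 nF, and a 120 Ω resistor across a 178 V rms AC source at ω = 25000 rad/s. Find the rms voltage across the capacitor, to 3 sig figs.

X_L = ωL = 64.0 Ω
X_C = 1/(ωC) = 182 Ω
Net reactance X = X_L − X_C = -118 Ω
Z = 120 − j118 Ω
|Z| = √(120² + 118²) = 168 Ω
I = V/|Z| = 1.06 A
V_C = I·|Z_C| = 1.06 × 182 = 192 V

192 V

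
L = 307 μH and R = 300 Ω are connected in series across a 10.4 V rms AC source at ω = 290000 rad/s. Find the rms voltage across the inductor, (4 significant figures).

2.959 V

X_L = ωL = 89.03 Ω
Z = 300.0 + j89.03 Ω
|Z| = √(300.0² + 89.03²) = 312.9 Ω
I = V/|Z| = 33.23 mA
V_L = I·|Z_L| = 0.03323 × 89.03 = 2.959 V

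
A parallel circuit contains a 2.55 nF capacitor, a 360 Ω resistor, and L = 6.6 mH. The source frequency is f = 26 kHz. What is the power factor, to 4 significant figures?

ω = 2πf = 163400 rad/s
X_L = ωL = 1078 Ω
X_C = 1/(ωC) = 2401 Ω
Parallel: admittances add. Y = 1/R + 1/(jωL) + jωC
Y = (0.002778 − j0.0005109) S
|Y| = 0.002824 S → |Z| = 1/|Y| = 354.1 Ω, ∠Z = −∠Y = 10.42°
cos φ = cos(10.42°) = 0.9835

0.9835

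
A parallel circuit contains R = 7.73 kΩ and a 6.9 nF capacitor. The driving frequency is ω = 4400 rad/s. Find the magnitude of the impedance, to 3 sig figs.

7530 Ω

X_C = 1/(ωC) = 32900 Ω
Parallel: admittances add. Y = 1/R + jωC
Y = (0.000129 + j3.04e-05) S
|Y| = 0.000133 S → |Z| = 1/|Y| = 7530 Ω, ∠Z = −∠Y = -13.2°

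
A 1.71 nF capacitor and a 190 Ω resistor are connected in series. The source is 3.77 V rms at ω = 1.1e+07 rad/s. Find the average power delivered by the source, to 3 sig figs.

69.4 mW

X_C = 1/(ωC) = 53.2 Ω
Z = 190 − j53.2 Ω
|Z| = √(190² + 53.2²) = 197 Ω
∠Z = arctan(-53.2/190) = -15.6°
I = V/|Z| = 19.1 mA
P = VI cos φ = 3.77 × 0.0191 × cos(-15.6°) = 69.4 mW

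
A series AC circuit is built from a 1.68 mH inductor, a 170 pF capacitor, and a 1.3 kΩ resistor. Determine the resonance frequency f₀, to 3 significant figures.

ω₀ = 1/√(LC) = 1/√(0.00168 × 1.7e-10) = 1.871e+06 rad/s
f₀ = ω₀/(2π) = 298 kHz

298 kHz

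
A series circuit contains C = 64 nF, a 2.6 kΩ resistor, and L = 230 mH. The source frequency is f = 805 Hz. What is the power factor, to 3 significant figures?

0.804

ω = 2πf = 5058 rad/s
X_L = ωL = 1160 Ω
X_C = 1/(ωC) = 3090 Ω
Net reactance X = X_L − X_C = -1930 Ω
Z = 2600 − j1930 Ω
|Z| = √(2600² + 1930²) = 3240 Ω
∠Z = arctan(-1930/2600) = -36.5°
cos φ = cos(-36.5°) = 0.804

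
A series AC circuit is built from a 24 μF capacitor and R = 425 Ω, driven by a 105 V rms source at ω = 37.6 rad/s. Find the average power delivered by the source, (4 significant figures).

X_C = 1/(ωC) = 1108 Ω
Z = 425.0 − j1108 Ω
|Z| = √(425.0² + 1108²) = 1187 Ω
∠Z = arctan(-1108/425.0) = -69.02°
I = V/|Z| = 88.47 mA
P = VI cos φ = 105 × 0.08847 × cos(-69.02°) = 3.326 W

3.326 W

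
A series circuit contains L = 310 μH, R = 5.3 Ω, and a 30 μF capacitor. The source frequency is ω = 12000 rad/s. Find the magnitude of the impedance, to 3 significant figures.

5.38 Ω

X_L = ωL = 3.72 Ω
X_C = 1/(ωC) = 2.78 Ω
Net reactance X = X_L − X_C = 0.942 Ω
Z = 5.30 + j0.942 Ω
|Z| = √(5.30² + 0.942²) = 5.38 Ω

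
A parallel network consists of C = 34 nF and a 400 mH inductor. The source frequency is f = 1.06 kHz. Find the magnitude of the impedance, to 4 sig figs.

6715 Ω

ω = 2πf = 6660 rad/s
X_L = ωL = 2664 Ω
X_C = 1/(ωC) = 4416 Ω
Parallel: admittances add. Y = 1/(jωL) + jωC
Y = (0 − j0.0001489) S
|Y| = 0.0001489 S → |Z| = 1/|Y| = 6715 Ω, ∠Z = −∠Y = 90.00°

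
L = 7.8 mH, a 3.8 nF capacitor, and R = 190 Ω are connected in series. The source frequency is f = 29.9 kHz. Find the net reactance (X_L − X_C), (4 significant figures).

ω = 2πf = 187900 rad/s
X_L = ωL = 1465 Ω
X_C = 1/(ωC) = 1401 Ω
X = 1465 − 1401 = 64.60 Ω

64.60 Ω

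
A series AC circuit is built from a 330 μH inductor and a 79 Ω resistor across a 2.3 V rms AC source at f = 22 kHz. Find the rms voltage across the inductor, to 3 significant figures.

ω = 2πf = 138200 rad/s
X_L = ωL = 45.6 Ω
Z = 79.0 + j45.6 Ω
|Z| = √(79.0² + 45.6²) = 91.2 Ω
I = V/|Z| = 25.2 mA
V_L = I·|Z_L| = 0.0252 × 45.6 = 1.15 V

1.15 V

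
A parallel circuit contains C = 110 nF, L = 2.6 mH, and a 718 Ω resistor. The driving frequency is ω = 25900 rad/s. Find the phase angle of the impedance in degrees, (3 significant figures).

83.4°

X_L = ωL = 67.3 Ω
X_C = 1/(ωC) = 351 Ω
Parallel: admittances add. Y = 1/R + 1/(jωL) + jωC
Y = (0.00139 − j0.0120) S
|Y| = 0.0121 S → |Z| = 1/|Y| = 82.8 Ω, ∠Z = −∠Y = 83.4°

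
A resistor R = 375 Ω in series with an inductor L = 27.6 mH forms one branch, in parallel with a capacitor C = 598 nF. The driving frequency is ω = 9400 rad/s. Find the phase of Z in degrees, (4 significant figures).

X_L = ωL = 259.4 Ω
X_C = 1/(ωC) = 177.9 Ω
Branch 1 (R+jX_L): Z₁ = 375.0 + j259.4 Ω, |Z₁| = 456.0 Ω
Branch 2 (−jX_C): Z₂ = −j177.9 Ω
Parallel: Z = Z₁Z₂/(Z₁+Z₂), |Z| = 211.4 Ω, ∠Z = -67.59°

-67.59°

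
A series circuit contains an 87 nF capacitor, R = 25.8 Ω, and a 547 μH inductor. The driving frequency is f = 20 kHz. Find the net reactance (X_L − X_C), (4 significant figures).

-22.73 Ω

ω = 2πf = 125700 rad/s
X_L = ωL = 68.74 Ω
X_C = 1/(ωC) = 91.47 Ω
X = 68.74 − 91.47 = -22.73 Ω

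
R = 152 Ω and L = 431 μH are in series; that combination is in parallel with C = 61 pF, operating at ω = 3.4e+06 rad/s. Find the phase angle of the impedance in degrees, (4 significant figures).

X_L = ωL = 1465 Ω
X_C = 1/(ωC) = 4822 Ω
Branch 1 (R+jX_L): Z₁ = 152.0 + j1465 Ω, |Z₁| = 1473 Ω
Branch 2 (−jX_C): Z₂ = −j4822 Ω
Parallel: Z = Z₁Z₂/(Z₁+Z₂), |Z| = 2114 Ω, ∠Z = 81.49°

81.49°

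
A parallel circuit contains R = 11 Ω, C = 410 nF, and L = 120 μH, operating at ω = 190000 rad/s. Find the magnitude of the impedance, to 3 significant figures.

10.3 Ω

X_L = ωL = 22.8 Ω
X_C = 1/(ωC) = 12.8 Ω
Parallel: admittances add. Y = 1/R + 1/(jωL) + jωC
Y = (0.0909 + j0.0340) S
|Y| = 0.0971 S → |Z| = 1/|Y| = 10.3 Ω, ∠Z = −∠Y = -20.5°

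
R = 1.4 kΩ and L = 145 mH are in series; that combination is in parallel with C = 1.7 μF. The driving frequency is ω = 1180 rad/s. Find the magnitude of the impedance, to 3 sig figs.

X_L = ωL = 171 Ω
X_C = 1/(ωC) = 499 Ω
Branch 1 (R+jX_L): Z₁ = 1400 + j171 Ω, |Z₁| = 1410 Ω
Branch 2 (−jX_C): Z₂ = −j499 Ω
Parallel: Z = Z₁Z₂/(Z₁+Z₂), |Z| = 489 Ω, ∠Z = -69.9°

489 Ω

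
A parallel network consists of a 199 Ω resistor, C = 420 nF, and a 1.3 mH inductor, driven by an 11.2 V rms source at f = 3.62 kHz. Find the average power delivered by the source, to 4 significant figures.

ω = 2πf = 22750 rad/s
X_L = ωL = 29.57 Ω
X_C = 1/(ωC) = 104.7 Ω
Parallel: admittances add. Y = 1/R + 1/(jωL) + jωC
Y = (0.005025 − j0.02427) S
|Y| = 0.02478 S → |Z| = 1/|Y| = 40.35 Ω, ∠Z = −∠Y = 78.30°
I = V/|Z| = 277.6 mA
P = VI cos φ = 11.2 × 0.2776 × cos(78.30°) = 630.4 mW

630.4 mW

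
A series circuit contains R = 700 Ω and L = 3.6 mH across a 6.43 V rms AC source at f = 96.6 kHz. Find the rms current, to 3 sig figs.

2.80 mA

ω = 2πf = 607000 rad/s
X_L = ωL = 2190 Ω
Z = 700 + j2190 Ω
|Z| = √(700² + 2190²) = 2290 Ω
I = V/|Z| = 6.43/2290 = 2.80 mA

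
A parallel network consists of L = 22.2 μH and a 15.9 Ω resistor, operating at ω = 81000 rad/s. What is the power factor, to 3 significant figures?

0.112

X_L = ωL = 1.80 Ω
Parallel: admittances add. Y = 1/R + 1/(jωL)
Y = (0.0629 − j0.556) S
|Y| = 0.560 S → |Z| = 1/|Y| = 1.79 Ω, ∠Z = −∠Y = 83.5°
cos φ = cos(83.5°) = 0.112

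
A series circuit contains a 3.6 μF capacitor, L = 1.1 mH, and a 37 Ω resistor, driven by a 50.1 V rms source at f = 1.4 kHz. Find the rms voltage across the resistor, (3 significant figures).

43.1 V

ω = 2πf = 8796 rad/s
X_L = ωL = 9.68 Ω
X_C = 1/(ωC) = 31.6 Ω
Net reactance X = X_L − X_C = -21.9 Ω
Z = 37.0 − j21.9 Ω
|Z| = √(37.0² + 21.9²) = 43.0 Ω
I = V/|Z| = 1.17 A
V_R = I·|Z_R| = 1.17 × 37.0 = 43.1 V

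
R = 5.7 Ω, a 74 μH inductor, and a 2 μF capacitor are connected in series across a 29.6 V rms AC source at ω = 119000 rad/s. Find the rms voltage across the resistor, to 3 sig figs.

23.0 V

X_L = ωL = 8.81 Ω
X_C = 1/(ωC) = 4.20 Ω
Net reactance X = X_L − X_C = 4.60 Ω
Z = 5.70 + j4.60 Ω
|Z| = √(5.70² + 4.60²) = 7.33 Ω
I = V/|Z| = 4.04 A
V_R = I·|Z_R| = 4.04 × 5.70 = 23.0 V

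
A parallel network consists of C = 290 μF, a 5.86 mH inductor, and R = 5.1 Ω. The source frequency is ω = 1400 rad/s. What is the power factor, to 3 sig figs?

X_L = ωL = 8.20 Ω
X_C = 1/(ωC) = 2.46 Ω
Parallel: admittances add. Y = 1/R + 1/(jωL) + jωC
Y = (0.196 + j0.284) S
|Y| = 0.345 S → |Z| = 1/|Y| = 2.90 Ω, ∠Z = −∠Y = -55.4°
cos φ = cos(-55.4°) = 0.568

0.568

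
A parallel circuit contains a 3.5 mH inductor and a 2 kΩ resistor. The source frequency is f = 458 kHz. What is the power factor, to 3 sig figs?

ω = 2πf = 2.878e+06 rad/s
X_L = ωL = 10100 Ω
Parallel: admittances add. Y = 1/R + 1/(jωL)
Y = (0.000500 − j9.93e-05) S
|Y| = 0.000510 S → |Z| = 1/|Y| = 1960 Ω, ∠Z = −∠Y = 11.2°
cos φ = cos(11.2°) = 0.981

0.981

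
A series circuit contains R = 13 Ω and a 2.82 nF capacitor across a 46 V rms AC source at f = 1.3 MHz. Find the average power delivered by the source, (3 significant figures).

13.4 W

ω = 2πf = 8.168e+06 rad/s
X_C = 1/(ωC) = 43.4 Ω
Z = 13.0 − j43.4 Ω
|Z| = √(13.0² + 43.4²) = 45.3 Ω
∠Z = arctan(-43.4/13.0) = -73.3°
I = V/|Z| = 1.02 A
P = VI cos φ = 46 × 1.02 × cos(-73.3°) = 13.4 W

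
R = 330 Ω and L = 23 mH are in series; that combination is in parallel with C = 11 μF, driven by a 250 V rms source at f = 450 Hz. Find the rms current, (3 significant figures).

ω = 2πf = 2827 rad/s
X_L = ωL = 65.0 Ω
X_C = 1/(ωC) = 32.2 Ω
Branch 1 (R+jX_L): Z₁ = 330 + j65.0 Ω, |Z₁| = 336 Ω
Branch 2 (−jX_C): Z₂ = −j32.2 Ω
Parallel: Z = Z₁Z₂/(Z₁+Z₂), |Z| = 32.6 Ω, ∠Z = -84.5°
I = V/|Z| = 250/32.6 = 7.67 A

7.67 A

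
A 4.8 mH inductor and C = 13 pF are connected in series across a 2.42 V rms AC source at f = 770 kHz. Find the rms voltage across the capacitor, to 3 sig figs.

5.25 V

ω = 2πf = 4.838e+06 rad/s
X_L = ωL = 23200 Ω
X_C = 1/(ωC) = 15900 Ω
Net reactance X = X_L − X_C = 7320 Ω
Z = j7320 Ω
|Z| = √(0² + 7320²) = 7320 Ω
I = V/|Z| = 330 μA
V_C = I·|Z_C| = 0.000330 × 15900 = 5.25 V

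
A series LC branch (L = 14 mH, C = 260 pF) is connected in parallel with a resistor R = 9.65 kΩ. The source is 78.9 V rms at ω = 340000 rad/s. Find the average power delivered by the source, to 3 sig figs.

X_L = ωL = 4760 Ω
X_C = 1/(ωC) = 11300 Ω
Branch 1: Z₁ = R = 9650 Ω
Branch 2 (series LC): Z₂ = j(X_L − X_C) = −j6550 Ω
Parallel: Z = Z₁Z₂/(Z₁+Z₂), |Z| = 5420 Ω, ∠Z = -55.8°
I = V/|Z| = 14.6 mA
P = VI cos φ = 78.9 × 0.0146 × cos(-55.8°) = 645 mW

645 mW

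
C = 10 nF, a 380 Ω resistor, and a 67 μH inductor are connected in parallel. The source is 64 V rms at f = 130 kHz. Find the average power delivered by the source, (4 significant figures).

ω = 2πf = 816800 rad/s
X_L = ωL = 54.73 Ω
X_C = 1/(ωC) = 122.4 Ω
Parallel: admittances add. Y = 1/R + 1/(jωL) + jωC
Y = (0.002632 − j0.01010) S
|Y| = 0.01044 S → |Z| = 1/|Y| = 95.77 Ω, ∠Z = −∠Y = 75.40°
I = V/|Z| = 668.3 mA
P = VI cos φ = 64 × 0.6683 × cos(75.40°) = 10.78 W

10.78 W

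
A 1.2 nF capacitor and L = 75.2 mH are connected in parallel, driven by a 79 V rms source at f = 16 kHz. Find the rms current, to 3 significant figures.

ω = 2πf = 100500 rad/s
X_L = ωL = 7560 Ω
X_C = 1/(ωC) = 8290 Ω
Parallel: admittances add. Y = 1/(jωL) + jωC
Y = (0 − j1.16e-05) S
|Y| = 1.16e-05 S → |Z| = 1/|Y| = 85900 Ω, ∠Z = −∠Y = 90.0°
I = V/|Z| = 79/85900 = 919 μA

919 μA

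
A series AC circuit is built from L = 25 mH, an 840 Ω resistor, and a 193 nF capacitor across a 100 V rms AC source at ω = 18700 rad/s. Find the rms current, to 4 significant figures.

X_L = ωL = 467.5 Ω
X_C = 1/(ωC) = 277.1 Ω
Net reactance X = X_L − X_C = 190.4 Ω
Z = 840.0 + j190.4 Ω
|Z| = √(840.0² + 190.4²) = 861.3 Ω
I = V/|Z| = 100/861.3 = 116.1 mA

116.1 mA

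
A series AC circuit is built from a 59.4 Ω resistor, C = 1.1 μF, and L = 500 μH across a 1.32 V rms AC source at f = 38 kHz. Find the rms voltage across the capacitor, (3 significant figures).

ω = 2πf = 238800 rad/s
X_L = ωL = 119 Ω
X_C = 1/(ωC) = 3.81 Ω
Net reactance X = X_L − X_C = 116 Ω
Z = 59.4 + j116 Ω
|Z| = √(59.4² + 116²) = 130 Ω
I = V/|Z| = 10.2 mA
V_C = I·|Z_C| = 0.0102 × 3.81 = 0.0387 V

0.0387 V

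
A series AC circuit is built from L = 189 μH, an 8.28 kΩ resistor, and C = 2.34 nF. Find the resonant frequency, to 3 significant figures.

ω₀ = 1/√(LC) = 1/√(0.000189 × 2.34e-09) = 1.504e+06 rad/s
f₀ = ω₀/(2π) = 239 kHz

239 kHz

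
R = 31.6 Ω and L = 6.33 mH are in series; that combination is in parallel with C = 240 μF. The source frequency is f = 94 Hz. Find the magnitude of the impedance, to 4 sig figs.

7.065 Ω

ω = 2πf = 590.6 rad/s
X_L = ωL = 3.739 Ω
X_C = 1/(ωC) = 7.055 Ω
Branch 1 (R+jX_L): Z₁ = 31.60 + j3.739 Ω, |Z₁| = 31.82 Ω
Branch 2 (−jX_C): Z₂ = −j7.055 Ω
Parallel: Z = Z₁Z₂/(Z₁+Z₂), |Z| = 7.065 Ω, ∠Z = -77.26°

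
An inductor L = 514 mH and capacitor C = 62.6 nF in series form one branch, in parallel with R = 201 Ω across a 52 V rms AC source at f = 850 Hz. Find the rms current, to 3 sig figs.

ω = 2πf = 5341 rad/s
X_L = ωL = 2750 Ω
X_C = 1/(ωC) = 2990 Ω
Branch 1: Z₁ = R = 201 Ω
Branch 2 (series LC): Z₂ = j(X_L − X_C) = −j246 Ω
Parallel: Z = Z₁Z₂/(Z₁+Z₂), |Z| = 156 Ω, ∠Z = -39.3°
I = V/|Z| = 52/156 = 334 mA

334 mA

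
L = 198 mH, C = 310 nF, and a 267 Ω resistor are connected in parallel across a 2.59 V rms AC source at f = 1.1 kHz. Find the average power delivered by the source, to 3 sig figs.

25.1 mW

ω = 2πf = 6912 rad/s
X_L = ωL = 1370 Ω
X_C = 1/(ωC) = 467 Ω
Parallel: admittances add. Y = 1/R + 1/(jωL) + jωC
Y = (0.00375 + j0.00141) S
|Y| = 0.00400 S → |Z| = 1/|Y| = 250 Ω, ∠Z = −∠Y = -20.7°
I = V/|Z| = 10.4 mA
P = VI cos φ = 2.59 × 0.0104 × cos(-20.7°) = 25.1 mW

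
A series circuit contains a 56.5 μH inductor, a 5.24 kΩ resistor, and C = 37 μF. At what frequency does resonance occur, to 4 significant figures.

ω₀ = 1/√(LC) = 1/√(5.65e-05 × 3.7e-05) = 21870 rad/s
f₀ = ω₀/(2π) = 3.481 kHz

3.481 kHz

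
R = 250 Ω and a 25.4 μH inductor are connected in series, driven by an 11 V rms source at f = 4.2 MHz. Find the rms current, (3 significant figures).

15.4 mA

ω = 2πf = 2.639e+07 rad/s
X_L = ωL = 670 Ω
Z = 250 + j670 Ω
|Z| = √(250² + 670²) = 715 Ω
I = V/|Z| = 11/715 = 15.4 mA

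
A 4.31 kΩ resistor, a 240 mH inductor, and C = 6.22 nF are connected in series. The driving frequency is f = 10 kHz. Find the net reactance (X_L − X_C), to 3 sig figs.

ω = 2πf = 62830 rad/s
X_L = ωL = 15100 Ω
X_C = 1/(ωC) = 2560 Ω
X = 15100 − 2560 = 12500 Ω

12500 Ω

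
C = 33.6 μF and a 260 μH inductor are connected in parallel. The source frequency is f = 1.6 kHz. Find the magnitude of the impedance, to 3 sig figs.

ω = 2πf = 10050 rad/s
X_L = ωL = 2.61 Ω
X_C = 1/(ωC) = 2.96 Ω
Parallel: admittances add. Y = 1/(jωL) + jωC
Y = (0 − j0.0448) S
|Y| = 0.0448 S → |Z| = 1/|Y| = 22.3 Ω, ∠Z = −∠Y = 90.0°

22.3 Ω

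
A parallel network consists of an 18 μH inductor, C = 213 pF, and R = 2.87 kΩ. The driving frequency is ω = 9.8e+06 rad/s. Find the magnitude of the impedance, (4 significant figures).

X_L = ωL = 176.4 Ω
X_C = 1/(ωC) = 479.1 Ω
Parallel: admittances add. Y = 1/R + 1/(jωL) + jωC
Y = (0.0003484 − j0.003582) S
|Y| = 0.003598 S → |Z| = 1/|Y| = 277.9 Ω, ∠Z = −∠Y = 84.44°

277.9 Ω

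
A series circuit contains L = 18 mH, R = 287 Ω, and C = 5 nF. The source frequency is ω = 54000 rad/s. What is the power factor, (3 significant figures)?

X_L = ωL = 972 Ω
X_C = 1/(ωC) = 3700 Ω
Net reactance X = X_L − X_C = -2730 Ω
Z = 287 − j2730 Ω
|Z| = √(287² + 2730²) = 2750 Ω
∠Z = arctan(-2730/287) = -84.0°
cos φ = cos(-84.0°) = 0.104

0.104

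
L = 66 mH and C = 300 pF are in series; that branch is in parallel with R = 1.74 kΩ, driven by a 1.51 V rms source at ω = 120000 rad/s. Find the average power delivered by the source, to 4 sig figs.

X_L = ωL = 7920 Ω
X_C = 1/(ωC) = 27780 Ω
Branch 1: Z₁ = R = 1740 Ω
Branch 2 (series LC): Z₂ = j(X_L − X_C) = −j19860 Ω
Parallel: Z = Z₁Z₂/(Z₁+Z₂), |Z| = 1733 Ω, ∠Z = -5.008°
I = V/|Z| = 871.1 μA
P = VI cos φ = 1.51 × 0.0008711 × cos(-5.008°) = 1.310 mW

1.310 mW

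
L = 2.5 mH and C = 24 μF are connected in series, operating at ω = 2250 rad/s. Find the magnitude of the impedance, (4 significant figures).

X_L = ωL = 5.625 Ω
X_C = 1/(ωC) = 18.52 Ω
Net reactance X = X_L − X_C = -12.89 Ω
Z = − j12.89 Ω
|Z| = √(0² + 12.89²) = 12.89 Ω

12.89 Ω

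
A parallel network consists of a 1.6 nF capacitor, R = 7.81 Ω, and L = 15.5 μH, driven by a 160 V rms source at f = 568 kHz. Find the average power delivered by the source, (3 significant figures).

3.28 kW

ω = 2πf = 3.569e+06 rad/s
X_L = ωL = 55.3 Ω
X_C = 1/(ωC) = 175 Ω
Parallel: admittances add. Y = 1/R + 1/(jωL) + jωC
Y = (0.128 − j0.0124) S
|Y| = 0.129 S → |Z| = 1/|Y| = 7.77 Ω, ∠Z = −∠Y = 5.52°
I = V/|Z| = 20.6 A
P = VI cos φ = 160 × 20.6 × cos(5.52°) = 3.28 kW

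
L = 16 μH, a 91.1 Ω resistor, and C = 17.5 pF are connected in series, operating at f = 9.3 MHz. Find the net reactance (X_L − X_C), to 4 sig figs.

ω = 2πf = 5.843e+07 rad/s
X_L = ωL = 934.9 Ω
X_C = 1/(ωC) = 977.9 Ω
X = 934.9 − 977.9 = -42.97 Ω

-42.97 Ω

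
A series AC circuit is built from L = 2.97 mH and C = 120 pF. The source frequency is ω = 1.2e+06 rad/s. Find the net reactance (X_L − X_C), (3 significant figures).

X_L = ωL = 3560 Ω
X_C = 1/(ωC) = 6940 Ω
X = 3560 − 6940 = -3380 Ω

-3380 Ω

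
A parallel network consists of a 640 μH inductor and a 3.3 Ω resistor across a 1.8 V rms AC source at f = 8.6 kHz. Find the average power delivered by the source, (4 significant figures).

ω = 2πf = 54040 rad/s
X_L = ωL = 34.58 Ω
Parallel: admittances add. Y = 1/R + 1/(jωL)
Y = (0.3030 − j0.02892) S
|Y| = 0.3044 S → |Z| = 1/|Y| = 3.285 Ω, ∠Z = −∠Y = 5.451°
I = V/|Z| = 547.9 mA
P = VI cos φ = 1.8 × 0.5479 × cos(5.451°) = 981.8 mW

981.8 mW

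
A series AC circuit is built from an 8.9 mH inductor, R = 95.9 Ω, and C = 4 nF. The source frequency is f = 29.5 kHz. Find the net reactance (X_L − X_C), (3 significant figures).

301 Ω

ω = 2πf = 185400 rad/s
X_L = ωL = 1650 Ω
X_C = 1/(ωC) = 1350 Ω
X = 1650 − 1350 = 301 Ω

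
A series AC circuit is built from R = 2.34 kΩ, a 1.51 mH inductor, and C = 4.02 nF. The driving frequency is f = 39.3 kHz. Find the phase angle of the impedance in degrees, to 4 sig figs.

-15.17°

ω = 2πf = 246900 rad/s
X_L = ωL = 372.9 Ω
X_C = 1/(ωC) = 1007 Ω
Net reactance X = X_L − X_C = -634.5 Ω
Z = 2340 − j634.5 Ω
|Z| = √(2340² + 634.5²) = 2425 Ω
∠Z = arctan(-634.5/2340) = -15.17°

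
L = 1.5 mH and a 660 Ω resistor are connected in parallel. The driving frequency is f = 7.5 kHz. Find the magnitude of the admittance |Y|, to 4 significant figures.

ω = 2πf = 47120 rad/s
X_L = ωL = 70.69 Ω
Parallel: admittances add. Y = 1/R + 1/(jωL)
Y = (0.001515 − j0.01415) S
|Y| = 0.01423 S → |Z| = 1/|Y| = 70.28 Ω, ∠Z = −∠Y = 83.89°

14.23 mS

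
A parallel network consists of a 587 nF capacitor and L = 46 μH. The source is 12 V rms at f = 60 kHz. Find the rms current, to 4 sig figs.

1.964 A

ω = 2πf = 377000 rad/s
X_L = ωL = 17.34 Ω
X_C = 1/(ωC) = 4.519 Ω
Parallel: admittances add. Y = 1/(jωL) + jωC
Y = (0 + j0.1636) S
|Y| = 0.1636 S → |Z| = 1/|Y| = 6.111 Ω, ∠Z = −∠Y = -90.00°
I = V/|Z| = 12/6.111 = 1.964 A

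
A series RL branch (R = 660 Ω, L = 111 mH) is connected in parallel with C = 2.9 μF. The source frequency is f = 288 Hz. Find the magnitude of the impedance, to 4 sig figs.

ω = 2πf = 1810 rad/s
X_L = ωL = 200.9 Ω
X_C = 1/(ωC) = 190.6 Ω
Branch 1 (R+jX_L): Z₁ = 660.0 + j200.9 Ω, |Z₁| = 689.9 Ω
Branch 2 (−jX_C): Z₂ = −j190.6 Ω
Parallel: Z = Z₁Z₂/(Z₁+Z₂), |Z| = 199.2 Ω, ∠Z = -73.97°

199.2 Ω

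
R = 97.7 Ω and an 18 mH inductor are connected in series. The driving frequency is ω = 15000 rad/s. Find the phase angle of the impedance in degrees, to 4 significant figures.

X_L = ωL = 270.0 Ω
Z = 97.70 + j270.0 Ω
|Z| = √(97.70² + 270.0²) = 287.1 Ω
∠Z = arctan(270.0/97.70) = 70.11°

70.11°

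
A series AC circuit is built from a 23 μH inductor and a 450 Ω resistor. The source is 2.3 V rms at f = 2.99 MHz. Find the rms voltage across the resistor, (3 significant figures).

ω = 2πf = 1.879e+07 rad/s
X_L = ωL = 432 Ω
Z = 450 + j432 Ω
|Z| = √(450² + 432²) = 624 Ω
I = V/|Z| = 3.69 mA
V_R = I·|Z_R| = 0.00369 × 450 = 1.66 V

1.66 V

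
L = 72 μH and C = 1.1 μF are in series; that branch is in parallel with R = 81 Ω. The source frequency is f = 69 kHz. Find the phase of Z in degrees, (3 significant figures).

70.2°

ω = 2πf = 433500 rad/s
X_L = ωL = 31.2 Ω
X_C = 1/(ωC) = 2.10 Ω
Branch 1: Z₁ = R = 81.0 Ω
Branch 2 (series LC): Z₂ = j(X_L − X_C) = j29.1 Ω
Parallel: Z = Z₁Z₂/(Z₁+Z₂), |Z| = 27.4 Ω, ∠Z = 70.2°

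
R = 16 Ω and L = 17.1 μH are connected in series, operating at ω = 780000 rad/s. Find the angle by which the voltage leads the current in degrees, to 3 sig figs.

X_L = ωL = 13.3 Ω
Z = 16.0 + j13.3 Ω
|Z| = √(16.0² + 13.3²) = 20.8 Ω
∠Z = arctan(13.3/16.0) = 39.8°

39.8°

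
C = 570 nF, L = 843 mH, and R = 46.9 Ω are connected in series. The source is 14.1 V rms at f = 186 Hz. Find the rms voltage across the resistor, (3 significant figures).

ω = 2πf = 1169 rad/s
X_L = ωL = 985 Ω
X_C = 1/(ωC) = 1500 Ω
Net reactance X = X_L − X_C = -516 Ω
Z = 46.9 − j516 Ω
|Z| = √(46.9² + 516²) = 518 Ω
I = V/|Z| = 27.2 mA
V_R = I·|Z_R| = 0.0272 × 46.9 = 1.28 V

1.28 V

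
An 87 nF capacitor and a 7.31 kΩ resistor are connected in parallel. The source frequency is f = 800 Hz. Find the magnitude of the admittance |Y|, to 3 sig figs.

458 μS

ω = 2πf = 5027 rad/s
X_C = 1/(ωC) = 2290 Ω
Parallel: admittances add. Y = 1/R + jωC
Y = (0.000137 + j0.000437) S
|Y| = 0.000458 S → |Z| = 1/|Y| = 2180 Ω, ∠Z = −∠Y = -72.6°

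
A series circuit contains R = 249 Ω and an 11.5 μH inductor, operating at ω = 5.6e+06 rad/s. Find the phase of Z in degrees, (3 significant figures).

14.5°

X_L = ωL = 64.4 Ω
Z = 249 + j64.4 Ω
|Z| = √(249² + 64.4²) = 257 Ω
∠Z = arctan(64.4/249) = 14.5°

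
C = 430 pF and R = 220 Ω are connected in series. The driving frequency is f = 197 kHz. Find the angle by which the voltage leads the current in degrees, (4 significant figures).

-83.32°

ω = 2πf = 1.238e+06 rad/s
X_C = 1/(ωC) = 1879 Ω
Z = 220.0 − j1879 Ω
|Z| = √(220.0² + 1879²) = 1892 Ω
∠Z = arctan(-1879/220.0) = -83.32°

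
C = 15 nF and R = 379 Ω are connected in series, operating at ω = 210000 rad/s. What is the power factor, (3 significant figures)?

0.767

X_C = 1/(ωC) = 317 Ω
Z = 379 − j317 Ω
|Z| = √(379² + 317²) = 494 Ω
∠Z = arctan(-317/379) = -40.0°
cos φ = cos(-40.0°) = 0.767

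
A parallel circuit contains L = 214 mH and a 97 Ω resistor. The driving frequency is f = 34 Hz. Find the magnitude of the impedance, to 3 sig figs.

41.4 Ω

ω = 2πf = 213.6 rad/s
X_L = ωL = 45.7 Ω
Parallel: admittances add. Y = 1/R + 1/(jωL)
Y = (0.0103 − j0.0219) S
|Y| = 0.0242 S → |Z| = 1/|Y| = 41.4 Ω, ∠Z = −∠Y = 64.8°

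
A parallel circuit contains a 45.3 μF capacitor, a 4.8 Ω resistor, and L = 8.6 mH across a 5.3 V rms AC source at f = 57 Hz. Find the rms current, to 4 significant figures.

ω = 2πf = 358.1 rad/s
X_L = ωL = 3.080 Ω
X_C = 1/(ωC) = 61.64 Ω
Parallel: admittances add. Y = 1/R + 1/(jωL) + jωC
Y = (0.2083 − j0.3084) S
|Y| = 0.3722 S → |Z| = 1/|Y| = 2.687 Ω, ∠Z = −∠Y = 55.96°
I = V/|Z| = 5.3/2.687 = 1.973 A

1.973 A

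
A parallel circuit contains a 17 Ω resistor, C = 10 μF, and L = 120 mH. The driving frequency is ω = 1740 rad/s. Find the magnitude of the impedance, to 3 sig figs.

X_L = ωL = 209 Ω
X_C = 1/(ωC) = 57.5 Ω
Parallel: admittances add. Y = 1/R + 1/(jωL) + jωC
Y = (0.0588 + j0.0126) S
|Y| = 0.0602 S → |Z| = 1/|Y| = 16.6 Ω, ∠Z = −∠Y = -12.1°

16.6 Ω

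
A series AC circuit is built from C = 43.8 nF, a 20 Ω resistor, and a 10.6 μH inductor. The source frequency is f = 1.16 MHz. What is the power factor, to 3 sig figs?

ω = 2πf = 7.288e+06 rad/s
X_L = ωL = 77.3 Ω
X_C = 1/(ωC) = 3.13 Ω
Net reactance X = X_L − X_C = 74.1 Ω
Z = 20.0 + j74.1 Ω
|Z| = √(20.0² + 74.1²) = 76.8 Ω
∠Z = arctan(74.1/20.0) = 74.9°
cos φ = cos(74.9°) = 0.260

0.260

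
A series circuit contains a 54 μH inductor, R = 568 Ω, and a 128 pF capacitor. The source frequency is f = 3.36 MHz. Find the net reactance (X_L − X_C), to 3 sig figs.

770 Ω

ω = 2πf = 2.111e+07 rad/s
X_L = ωL = 1140 Ω
X_C = 1/(ωC) = 370 Ω
X = 1140 − 370 = 770 Ω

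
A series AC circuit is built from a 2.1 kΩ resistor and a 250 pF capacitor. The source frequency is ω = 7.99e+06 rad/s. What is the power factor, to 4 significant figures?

0.9727

X_C = 1/(ωC) = 500.6 Ω
Z = 2100 − j500.6 Ω
|Z| = √(2100² + 500.6²) = 2159 Ω
∠Z = arctan(-500.6/2100) = -13.41°
cos φ = cos(-13.41°) = 0.9727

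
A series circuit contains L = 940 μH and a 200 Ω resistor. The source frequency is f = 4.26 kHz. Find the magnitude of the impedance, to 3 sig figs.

ω = 2πf = 26770 rad/s
X_L = ωL = 25.2 Ω
Z = 200 + j25.2 Ω
|Z| = √(200² + 25.2²) = 202 Ω

202 Ω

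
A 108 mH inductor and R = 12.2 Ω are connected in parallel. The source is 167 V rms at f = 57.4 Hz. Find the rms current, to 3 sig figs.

ω = 2πf = 360.7 rad/s
X_L = ωL = 39.0 Ω
Parallel: admittances add. Y = 1/R + 1/(jωL)
Y = (0.0820 − j0.0257) S
|Y| = 0.0859 S → |Z| = 1/|Y| = 11.6 Ω, ∠Z = −∠Y = 17.4°
I = V/|Z| = 167/11.6 = 14.3 A

14.3 A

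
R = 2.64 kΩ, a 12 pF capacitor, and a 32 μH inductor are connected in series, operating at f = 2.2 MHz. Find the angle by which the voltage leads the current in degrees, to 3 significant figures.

-64.7°

ω = 2πf = 1.382e+07 rad/s
X_L = ωL = 442 Ω
X_C = 1/(ωC) = 6030 Ω
Net reactance X = X_L − X_C = -5590 Ω
Z = 2640 − j5590 Ω
|Z| = √(2640² + 5590²) = 6180 Ω
∠Z = arctan(-5590/2640) = -64.7°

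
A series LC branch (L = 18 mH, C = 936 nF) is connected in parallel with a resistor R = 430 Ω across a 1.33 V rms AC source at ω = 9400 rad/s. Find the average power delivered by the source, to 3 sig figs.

X_L = ωL = 169 Ω
X_C = 1/(ωC) = 114 Ω
Branch 1: Z₁ = R = 430 Ω
Branch 2 (series LC): Z₂ = j(X_L − X_C) = j55.5 Ω
Parallel: Z = Z₁Z₂/(Z₁+Z₂), |Z| = 55.1 Ω, ∠Z = 82.6°
I = V/|Z| = 24.1 mA
P = VI cos φ = 1.33 × 0.0241 × cos(82.6°) = 4.11 mW

4.11 mW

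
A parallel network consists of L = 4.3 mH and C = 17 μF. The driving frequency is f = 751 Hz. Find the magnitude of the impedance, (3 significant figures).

32.3 Ω

ω = 2πf = 4719 rad/s
X_L = ωL = 20.3 Ω
X_C = 1/(ωC) = 12.5 Ω
Parallel: admittances add. Y = 1/(jωL) + jωC
Y = (0 + j0.0309) S
|Y| = 0.0309 S → |Z| = 1/|Y| = 32.3 Ω, ∠Z = −∠Y = -90.0°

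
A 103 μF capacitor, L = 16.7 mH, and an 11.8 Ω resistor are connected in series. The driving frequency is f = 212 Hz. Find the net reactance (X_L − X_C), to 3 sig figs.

ω = 2πf = 1332 rad/s
X_L = ωL = 22.2 Ω
X_C = 1/(ωC) = 7.29 Ω
X = 22.2 − 7.29 = 15.0 Ω

15.0 Ω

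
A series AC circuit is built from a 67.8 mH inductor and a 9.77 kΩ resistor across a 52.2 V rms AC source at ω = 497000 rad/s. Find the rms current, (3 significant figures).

1.49 mA

X_L = ωL = 33700 Ω
Z = 9770 + j33700 Ω
|Z| = √(9770² + 33700²) = 35100 Ω
I = V/|Z| = 52.2/35100 = 1.49 mA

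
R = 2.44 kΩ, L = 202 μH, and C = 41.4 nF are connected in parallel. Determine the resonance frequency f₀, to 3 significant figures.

ω₀ = 1/√(LC) = 1/√(0.000202 × 4.14e-08) = 345800 rad/s
f₀ = ω₀/(2π) = 55.0 kHz

55.0 kHz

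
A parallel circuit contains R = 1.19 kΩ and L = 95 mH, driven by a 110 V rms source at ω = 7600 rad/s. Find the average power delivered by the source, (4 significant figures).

X_L = ωL = 722.0 Ω
Parallel: admittances add. Y = 1/R + 1/(jωL)
Y = (0.0008403 − j0.001385) S
|Y| = 0.001620 S → |Z| = 1/|Y| = 617.3 Ω, ∠Z = −∠Y = 58.75°
I = V/|Z| = 178.2 mA
P = VI cos φ = 110 × 0.1782 × cos(58.75°) = 10.17 W

10.17 W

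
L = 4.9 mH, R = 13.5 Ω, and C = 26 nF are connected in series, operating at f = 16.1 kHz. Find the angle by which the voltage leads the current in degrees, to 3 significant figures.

ω = 2πf = 101200 rad/s
X_L = ωL = 496 Ω
X_C = 1/(ωC) = 380 Ω
Net reactance X = X_L − X_C = 115 Ω
Z = 13.5 + j115 Ω
|Z| = √(13.5² + 115²) = 116 Ω
∠Z = arctan(115/13.5) = 83.3°

83.3°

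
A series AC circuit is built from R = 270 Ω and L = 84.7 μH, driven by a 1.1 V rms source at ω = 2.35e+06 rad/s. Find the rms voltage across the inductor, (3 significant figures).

X_L = ωL = 199 Ω
Z = 270 + j199 Ω
|Z| = √(270² + 199²) = 335 Ω
I = V/|Z| = 3.28 mA
V_L = I·|Z_L| = 0.00328 × 199 = 0.653 V

0.653 V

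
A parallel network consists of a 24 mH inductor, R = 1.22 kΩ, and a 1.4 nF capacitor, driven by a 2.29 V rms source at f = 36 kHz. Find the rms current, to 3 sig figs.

ω = 2πf = 226200 rad/s
X_L = ωL = 5430 Ω
X_C = 1/(ωC) = 3160 Ω
Parallel: admittances add. Y = 1/R + 1/(jωL) + jωC
Y = (0.000820 + j0.000132) S
|Y| = 0.000830 S → |Z| = 1/|Y| = 1200 Ω, ∠Z = −∠Y = -9.18°
I = V/|Z| = 2.29/1200 = 1.90 mA

1.90 mA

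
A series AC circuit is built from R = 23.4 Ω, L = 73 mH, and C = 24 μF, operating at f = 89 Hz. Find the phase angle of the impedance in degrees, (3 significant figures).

ω = 2πf = 559.2 rad/s
X_L = ωL = 40.8 Ω
X_C = 1/(ωC) = 74.5 Ω
Net reactance X = X_L − X_C = -33.7 Ω
Z = 23.4 − j33.7 Ω
|Z| = √(23.4² + 33.7²) = 41.0 Ω
∠Z = arctan(-33.7/23.4) = -55.2°

-55.2°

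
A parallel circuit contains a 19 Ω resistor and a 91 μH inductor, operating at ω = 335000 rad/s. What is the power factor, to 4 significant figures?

0.8487

X_L = ωL = 30.48 Ω
Parallel: admittances add. Y = 1/R + 1/(jωL)
Y = (0.05263 − j0.03280) S
|Y| = 0.06202 S → |Z| = 1/|Y| = 16.12 Ω, ∠Z = −∠Y = 31.93°
cos φ = cos(31.93°) = 0.8487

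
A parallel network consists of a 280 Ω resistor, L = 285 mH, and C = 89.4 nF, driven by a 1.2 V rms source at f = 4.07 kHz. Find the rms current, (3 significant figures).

ω = 2πf = 25570 rad/s
X_L = ωL = 7290 Ω
X_C = 1/(ωC) = 437 Ω
Parallel: admittances add. Y = 1/R + 1/(jωL) + jωC
Y = (0.00357 + j0.00215) S
|Y| = 0.00417 S → |Z| = 1/|Y| = 240 Ω, ∠Z = −∠Y = -31.0°
I = V/|Z| = 1.2/240 = 5.00 mA

5.00 mA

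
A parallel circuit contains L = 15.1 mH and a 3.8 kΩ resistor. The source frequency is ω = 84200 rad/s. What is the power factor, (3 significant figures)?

0.317

X_L = ωL = 1270 Ω
Parallel: admittances add. Y = 1/R + 1/(jωL)
Y = (0.000263 − j0.000787) S
|Y| = 0.000829 S → |Z| = 1/|Y| = 1210 Ω, ∠Z = −∠Y = 71.5°
cos φ = cos(71.5°) = 0.317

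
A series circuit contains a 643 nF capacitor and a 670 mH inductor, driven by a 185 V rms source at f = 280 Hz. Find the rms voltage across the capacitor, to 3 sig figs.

555 V

ω = 2πf = 1759 rad/s
X_L = ωL = 1180 Ω
X_C = 1/(ωC) = 884 Ω
Net reactance X = X_L − X_C = 295 Ω
Z = j295 Ω
|Z| = √(0² + 295²) = 295 Ω
I = V/|Z| = 628 mA
V_C = I·|Z_C| = 0.628 × 884 = 555 V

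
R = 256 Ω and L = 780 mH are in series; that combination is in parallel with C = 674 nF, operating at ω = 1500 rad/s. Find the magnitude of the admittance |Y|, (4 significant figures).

264.6 μS

X_L = ωL = 1170 Ω
X_C = 1/(ωC) = 989.1 Ω
Branch 1 (R+jX_L): Z₁ = 256.0 + j1170 Ω, |Z₁| = 1198 Ω
Branch 2 (−jX_C): Z₂ = −j989.1 Ω
Parallel: Z = Z₁Z₂/(Z₁+Z₂), |Z| = 3779 Ω, ∠Z = -47.59°
|Y| = 1/|Z| = 264.6 μS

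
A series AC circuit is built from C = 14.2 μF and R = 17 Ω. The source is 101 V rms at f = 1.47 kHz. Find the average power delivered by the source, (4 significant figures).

499.6 W

ω = 2πf = 9236 rad/s
X_C = 1/(ωC) = 7.625 Ω
Z = 17.00 − j7.625 Ω
|Z| = √(17.00² + 7.625²) = 18.63 Ω
∠Z = arctan(-7.625/17.00) = -24.16°
I = V/|Z| = 5.421 A
P = VI cos φ = 101 × 5.421 × cos(-24.16°) = 499.6 W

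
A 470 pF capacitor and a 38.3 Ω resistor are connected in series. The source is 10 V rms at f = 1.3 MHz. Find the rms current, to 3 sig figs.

ω = 2πf = 8.168e+06 rad/s
X_C = 1/(ωC) = 260 Ω
Z = 38.3 − j260 Ω
|Z| = √(38.3² + 260²) = 263 Ω
I = V/|Z| = 10/263 = 38.0 mA

38.0 mA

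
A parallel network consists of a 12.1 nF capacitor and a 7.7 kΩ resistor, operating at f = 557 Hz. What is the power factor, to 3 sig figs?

0.951

ω = 2πf = 3500 rad/s
X_C = 1/(ωC) = 23600 Ω
Parallel: admittances add. Y = 1/R + jωC
Y = (0.000130 + j4.23e-05) S
|Y| = 0.000137 S → |Z| = 1/|Y| = 7320 Ω, ∠Z = −∠Y = -18.1°
cos φ = cos(-18.1°) = 0.951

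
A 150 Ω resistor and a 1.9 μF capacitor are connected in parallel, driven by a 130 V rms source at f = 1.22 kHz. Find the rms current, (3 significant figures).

ω = 2πf = 7665 rad/s
X_C = 1/(ωC) = 68.7 Ω
Parallel: admittances add. Y = 1/R + jωC
Y = (0.00667 + j0.0146) S
|Y| = 0.0160 S → |Z| = 1/|Y| = 62.4 Ω, ∠Z = −∠Y = -65.4°
I = V/|Z| = 130/62.4 = 2.08 A

2.08 A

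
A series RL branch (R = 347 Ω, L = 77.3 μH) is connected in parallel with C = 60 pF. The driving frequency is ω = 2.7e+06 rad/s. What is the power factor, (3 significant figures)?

0.885

X_L = ωL = 209 Ω
X_C = 1/(ωC) = 6170 Ω
Branch 1 (R+jX_L): Z₁ = 347 + j209 Ω, |Z₁| = 405 Ω
Branch 2 (−jX_C): Z₂ = −j6170 Ω
Parallel: Z = Z₁Z₂/(Z₁+Z₂), |Z| = 418 Ω, ∠Z = 27.7°
cos φ = cos(27.7°) = 0.885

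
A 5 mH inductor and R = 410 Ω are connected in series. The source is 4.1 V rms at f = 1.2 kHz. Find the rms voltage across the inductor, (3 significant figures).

0.375 V

ω = 2πf = 7540 rad/s
X_L = ωL = 37.7 Ω
Z = 410 + j37.7 Ω
|Z| = √(410² + 37.7²) = 412 Ω
I = V/|Z| = 9.96 mA
V_L = I·|Z_L| = 0.00996 × 37.7 = 0.375 V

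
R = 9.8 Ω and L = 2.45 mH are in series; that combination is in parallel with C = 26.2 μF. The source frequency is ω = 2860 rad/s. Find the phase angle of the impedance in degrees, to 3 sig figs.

-21.5°

X_L = ωL = 7.01 Ω
X_C = 1/(ωC) = 13.3 Ω
Branch 1 (R+jX_L): Z₁ = 9.80 + j7.01 Ω, |Z₁| = 12.0 Ω
Branch 2 (−jX_C): Z₂ = −j13.3 Ω
Parallel: Z = Z₁Z₂/(Z₁+Z₂), |Z| = 13.8 Ω, ∠Z = -21.5°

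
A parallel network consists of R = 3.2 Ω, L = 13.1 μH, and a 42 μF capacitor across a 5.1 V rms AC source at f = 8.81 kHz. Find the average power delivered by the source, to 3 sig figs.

8.13 W

ω = 2πf = 55350 rad/s
X_L = ωL = 0.725 Ω
X_C = 1/(ωC) = 0.430 Ω
Parallel: admittances add. Y = 1/R + 1/(jωL) + jωC
Y = (0.312 + j0.946) S
|Y| = 0.996 S → |Z| = 1/|Y| = 1.00 Ω, ∠Z = −∠Y = -71.7°
I = V/|Z| = 5.08 A
P = VI cos φ = 5.1 × 5.08 × cos(-71.7°) = 8.13 W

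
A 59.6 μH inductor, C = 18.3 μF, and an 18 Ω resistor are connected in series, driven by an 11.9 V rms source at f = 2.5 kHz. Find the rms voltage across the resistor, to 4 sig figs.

ω = 2πf = 15710 rad/s
X_L = ωL = 0.9362 Ω
X_C = 1/(ωC) = 3.479 Ω
Net reactance X = X_L − X_C = -2.543 Ω
Z = 18.00 − j2.543 Ω
|Z| = √(18.00² + 2.543²) = 18.18 Ω
I = V/|Z| = 654.6 mA
V_R = I·|Z_R| = 0.6546 × 18.00 = 11.78 V

11.78 V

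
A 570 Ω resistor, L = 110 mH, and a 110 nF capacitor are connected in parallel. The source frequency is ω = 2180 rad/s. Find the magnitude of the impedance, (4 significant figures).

232.3 Ω

X_L = ωL = 239.8 Ω
X_C = 1/(ωC) = 4170 Ω
Parallel: admittances add. Y = 1/R + 1/(jωL) + jωC
Y = (0.001754 − j0.003930) S
|Y| = 0.004304 S → |Z| = 1/|Y| = 232.3 Ω, ∠Z = −∠Y = 65.95°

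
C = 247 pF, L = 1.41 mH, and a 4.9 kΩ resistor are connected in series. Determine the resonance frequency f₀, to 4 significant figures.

ω₀ = 1/√(LC) = 1/√(0.00141 × 2.47e-10) = 1.695e+06 rad/s
f₀ = ω₀/(2π) = 269.7 kHz

269.7 kHz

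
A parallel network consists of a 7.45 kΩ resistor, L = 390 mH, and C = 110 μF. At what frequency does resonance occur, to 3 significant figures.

24.3 Hz

ω₀ = 1/√(LC) = 1/√(0.39 × 0.00011) = 152.7 rad/s
f₀ = ω₀/(2π) = 24.3 Hz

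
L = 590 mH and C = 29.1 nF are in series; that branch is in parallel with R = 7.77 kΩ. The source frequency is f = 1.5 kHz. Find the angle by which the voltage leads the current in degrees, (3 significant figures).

ω = 2πf = 9425 rad/s
X_L = ωL = 5560 Ω
X_C = 1/(ωC) = 3650 Ω
Branch 1: Z₁ = R = 7770 Ω
Branch 2 (series LC): Z₂ = j(X_L − X_C) = j1910 Ω
Parallel: Z = Z₁Z₂/(Z₁+Z₂), |Z| = 1860 Ω, ∠Z = 76.2°

76.2°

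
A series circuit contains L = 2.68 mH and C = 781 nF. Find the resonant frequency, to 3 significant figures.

3.48 kHz

ω₀ = 1/√(LC) = 1/√(0.00268 × 7.81e-07) = 21860 rad/s
f₀ = ω₀/(2π) = 3.48 kHz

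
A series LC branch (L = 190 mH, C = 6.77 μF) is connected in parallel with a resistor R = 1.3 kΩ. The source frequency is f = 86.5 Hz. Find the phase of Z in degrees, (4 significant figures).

-82.61°

ω = 2πf = 543.5 rad/s
X_L = ωL = 103.3 Ω
X_C = 1/(ωC) = 271.8 Ω
Branch 1: Z₁ = R = 1300 Ω
Branch 2 (series LC): Z₂ = j(X_L − X_C) = −j168.5 Ω
Parallel: Z = Z₁Z₂/(Z₁+Z₂), |Z| = 167.1 Ω, ∠Z = -82.61°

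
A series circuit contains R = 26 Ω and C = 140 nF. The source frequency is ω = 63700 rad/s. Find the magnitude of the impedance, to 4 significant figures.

115.1 Ω

X_C = 1/(ωC) = 112.1 Ω
Z = 26.00 − j112.1 Ω
|Z| = √(26.00² + 112.1²) = 115.1 Ω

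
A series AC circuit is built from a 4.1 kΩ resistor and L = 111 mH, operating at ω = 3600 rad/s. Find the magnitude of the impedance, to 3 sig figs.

X_L = ωL = 400 Ω
Z = 4100 + j400 Ω
|Z| = √(4100² + 400²) = 4120 Ω

4120 Ω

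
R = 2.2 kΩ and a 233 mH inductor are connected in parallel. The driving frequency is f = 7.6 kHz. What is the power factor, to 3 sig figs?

ω = 2πf = 47750 rad/s
X_L = ωL = 11100 Ω
Parallel: admittances add. Y = 1/R + 1/(jωL)
Y = (0.000455 − j8.99e-05) S
|Y| = 0.000463 S → |Z| = 1/|Y| = 2160 Ω, ∠Z = −∠Y = 11.2°
cos φ = cos(11.2°) = 0.981

0.981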